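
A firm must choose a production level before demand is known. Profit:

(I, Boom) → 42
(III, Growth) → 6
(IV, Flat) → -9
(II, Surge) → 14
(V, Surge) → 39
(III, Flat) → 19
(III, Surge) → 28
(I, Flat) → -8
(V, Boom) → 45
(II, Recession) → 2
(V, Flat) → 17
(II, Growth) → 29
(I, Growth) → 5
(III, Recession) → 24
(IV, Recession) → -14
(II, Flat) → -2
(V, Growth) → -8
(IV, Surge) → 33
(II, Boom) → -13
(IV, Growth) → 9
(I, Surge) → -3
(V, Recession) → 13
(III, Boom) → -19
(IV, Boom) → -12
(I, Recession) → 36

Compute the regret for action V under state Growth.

37

Best payoff under Growth is 29.
Regret = 29 − (-8) = 37.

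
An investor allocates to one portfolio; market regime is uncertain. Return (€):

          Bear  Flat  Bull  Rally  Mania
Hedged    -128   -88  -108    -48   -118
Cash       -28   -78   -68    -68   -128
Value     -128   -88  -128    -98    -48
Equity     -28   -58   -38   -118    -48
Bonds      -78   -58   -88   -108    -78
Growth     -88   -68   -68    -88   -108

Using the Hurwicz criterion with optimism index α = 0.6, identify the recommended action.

Hedged: 0.6·(-48) + 0.4·(-128) = -80
Cash: 0.6·(-28) + 0.4·(-128) = -68
Value: 0.6·(-48) + 0.4·(-128) = -80
Equity: 0.6·(-28) + 0.4·(-118) = -64
Bonds: 0.6·(-58) + 0.4·(-108) = -78
Growth: 0.6·(-68) + 0.4·(-108) = -84
Highest Hurwicz score = -64 → Equity.

Equity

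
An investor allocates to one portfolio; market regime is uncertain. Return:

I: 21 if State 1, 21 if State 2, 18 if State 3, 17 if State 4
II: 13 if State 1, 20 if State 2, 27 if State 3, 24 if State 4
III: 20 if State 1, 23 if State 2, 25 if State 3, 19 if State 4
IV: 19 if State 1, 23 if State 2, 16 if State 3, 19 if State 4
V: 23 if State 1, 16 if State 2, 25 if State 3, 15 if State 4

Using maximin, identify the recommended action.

Row minima: I=17, II=13, III=19, IV=16, V=15
Best worst-case = 19 → III.

III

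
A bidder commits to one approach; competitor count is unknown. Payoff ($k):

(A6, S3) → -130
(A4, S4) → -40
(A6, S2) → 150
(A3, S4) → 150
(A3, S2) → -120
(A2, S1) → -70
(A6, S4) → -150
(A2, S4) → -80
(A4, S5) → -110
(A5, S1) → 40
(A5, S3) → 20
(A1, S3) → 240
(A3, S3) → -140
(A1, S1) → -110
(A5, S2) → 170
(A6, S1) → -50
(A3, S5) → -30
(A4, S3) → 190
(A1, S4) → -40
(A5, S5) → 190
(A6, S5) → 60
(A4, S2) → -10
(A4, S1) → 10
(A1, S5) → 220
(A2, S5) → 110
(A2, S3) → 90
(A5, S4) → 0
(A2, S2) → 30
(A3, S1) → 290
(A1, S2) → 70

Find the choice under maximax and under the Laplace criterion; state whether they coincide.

maximax → A3; laplace → A5 (disagree)

Row maxima: A1=240, A2=110, A3=290, A4=190, A5=190, A6=150
Best best-case = 290 → A3.
Row averages: A1=76, A2=16, A3=30, A4=8, A5=84, A6=-24
Highest average = 84 → A5.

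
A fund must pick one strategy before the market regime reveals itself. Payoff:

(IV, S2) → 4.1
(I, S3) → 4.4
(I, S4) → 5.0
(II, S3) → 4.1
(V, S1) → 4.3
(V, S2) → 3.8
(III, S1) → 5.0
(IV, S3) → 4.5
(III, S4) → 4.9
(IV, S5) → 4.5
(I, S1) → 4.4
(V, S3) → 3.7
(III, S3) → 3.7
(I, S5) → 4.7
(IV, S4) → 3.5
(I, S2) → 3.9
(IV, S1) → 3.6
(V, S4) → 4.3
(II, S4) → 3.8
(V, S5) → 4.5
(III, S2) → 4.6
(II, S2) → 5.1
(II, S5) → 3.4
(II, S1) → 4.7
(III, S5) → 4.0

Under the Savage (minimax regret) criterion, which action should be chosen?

Column bests: S1=5.0, S2=5.1, S3=4.5, S4=5.0, S5=4.7.
I regrets: 0.6, 1.2, 0.1, 0.0, 0.0 → max 1.2
II regrets: 0.3, 0.0, 0.4, 1.2, 1.3 → max 1.3
III regrets: 0.0, 0.5, 0.8, 0.1, 0.7 → max 0.8
IV regrets: 1.4, 1.0, 0.0, 1.5, 0.2 → max 1.5
V regrets: 0.7, 1.3, 0.8, 0.7, 0.2 → max 1.3
Smallest max regret = 0.8 → III.

III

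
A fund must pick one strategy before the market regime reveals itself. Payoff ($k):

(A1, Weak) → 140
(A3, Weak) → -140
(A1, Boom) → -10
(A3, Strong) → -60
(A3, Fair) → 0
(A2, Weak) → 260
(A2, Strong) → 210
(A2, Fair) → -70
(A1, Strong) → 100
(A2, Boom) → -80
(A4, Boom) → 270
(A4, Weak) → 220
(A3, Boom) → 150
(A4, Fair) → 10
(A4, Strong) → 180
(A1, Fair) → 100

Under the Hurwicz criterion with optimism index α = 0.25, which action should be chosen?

A1: 0.25·140 + 0.75·(-10) = 27.5
A2: 0.25·260 + 0.75·(-80) = 5
A3: 0.25·150 + 0.75·(-140) = -67.5
A4: 0.25·270 + 0.75·10 = 75
Highest Hurwicz score = 75 → A4.

A4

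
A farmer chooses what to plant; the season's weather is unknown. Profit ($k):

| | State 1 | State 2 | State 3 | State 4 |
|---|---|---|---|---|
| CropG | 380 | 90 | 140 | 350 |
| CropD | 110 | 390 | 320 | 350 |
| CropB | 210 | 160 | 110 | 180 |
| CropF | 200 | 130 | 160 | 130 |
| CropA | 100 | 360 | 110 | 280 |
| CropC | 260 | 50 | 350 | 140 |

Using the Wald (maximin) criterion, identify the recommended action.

CropF

Row minima: CropG=90, CropD=110, CropB=110, CropF=130, CropA=100, CropC=50
Best worst-case = 130 → CropF.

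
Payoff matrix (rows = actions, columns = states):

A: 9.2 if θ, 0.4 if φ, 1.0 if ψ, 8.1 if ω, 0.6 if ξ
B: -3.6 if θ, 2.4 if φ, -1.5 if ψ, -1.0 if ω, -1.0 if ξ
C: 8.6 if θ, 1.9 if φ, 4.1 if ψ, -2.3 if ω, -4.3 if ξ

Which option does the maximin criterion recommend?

Row minima: A=0.4, B=-3.6, C=-4.3
Best worst-case = 0.4 → A.

A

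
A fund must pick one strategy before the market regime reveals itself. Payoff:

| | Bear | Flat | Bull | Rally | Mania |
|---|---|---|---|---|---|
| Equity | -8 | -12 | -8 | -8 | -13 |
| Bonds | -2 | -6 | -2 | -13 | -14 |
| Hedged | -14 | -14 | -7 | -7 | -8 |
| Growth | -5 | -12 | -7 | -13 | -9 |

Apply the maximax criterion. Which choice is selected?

Bonds

Row maxima: Equity=-8, Bonds=-2, Hedged=-7, Growth=-5
Best best-case = -2 → Bonds.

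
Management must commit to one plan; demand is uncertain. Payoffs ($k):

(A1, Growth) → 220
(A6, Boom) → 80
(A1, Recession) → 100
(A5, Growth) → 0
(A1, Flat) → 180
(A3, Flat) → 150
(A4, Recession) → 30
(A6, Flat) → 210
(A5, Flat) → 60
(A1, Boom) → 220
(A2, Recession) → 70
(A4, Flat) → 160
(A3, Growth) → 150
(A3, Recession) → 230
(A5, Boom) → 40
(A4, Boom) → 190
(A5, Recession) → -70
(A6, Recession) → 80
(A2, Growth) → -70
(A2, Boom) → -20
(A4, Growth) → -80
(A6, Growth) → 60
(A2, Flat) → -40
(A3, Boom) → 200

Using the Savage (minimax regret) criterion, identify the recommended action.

Column bests: Recession=230, Flat=210, Growth=220, Boom=220.
A1 regrets: 130, 30, 0, 0 → max 130
A2 regrets: 160, 250, 290, 240 → max 290
A3 regrets: 0, 60, 70, 20 → max 70
A4 regrets: 200, 50, 300, 30 → max 300
A5 regrets: 300, 150, 220, 180 → max 300
A6 regrets: 150, 0, 160, 140 → max 160
Smallest max regret = 70 → A3.

A3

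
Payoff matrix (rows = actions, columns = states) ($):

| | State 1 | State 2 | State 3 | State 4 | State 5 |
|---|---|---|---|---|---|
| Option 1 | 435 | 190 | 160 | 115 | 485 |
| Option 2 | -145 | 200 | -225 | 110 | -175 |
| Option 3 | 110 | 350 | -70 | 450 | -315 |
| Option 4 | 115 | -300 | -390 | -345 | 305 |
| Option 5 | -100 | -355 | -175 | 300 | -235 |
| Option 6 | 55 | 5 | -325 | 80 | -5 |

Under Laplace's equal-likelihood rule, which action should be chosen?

Option 1

Row averages: Option 1=277, Option 2=-47, Option 3=105, Option 4=-123, Option 5=-113, Option 6=-38
Highest average = 277 → Option 1.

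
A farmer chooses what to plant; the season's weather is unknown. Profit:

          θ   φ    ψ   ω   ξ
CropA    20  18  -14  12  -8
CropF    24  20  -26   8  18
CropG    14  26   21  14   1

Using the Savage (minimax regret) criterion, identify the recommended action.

Column bests: θ=24, φ=26, ψ=21, ω=14, ξ=18.
CropA regrets: 4, 8, 35, 2, 26 → max 35
CropF regrets: 0, 6, 47, 6, 0 → max 47
CropG regrets: 10, 0, 0, 0, 17 → max 17
Smallest max regret = 17 → CropG.

CropG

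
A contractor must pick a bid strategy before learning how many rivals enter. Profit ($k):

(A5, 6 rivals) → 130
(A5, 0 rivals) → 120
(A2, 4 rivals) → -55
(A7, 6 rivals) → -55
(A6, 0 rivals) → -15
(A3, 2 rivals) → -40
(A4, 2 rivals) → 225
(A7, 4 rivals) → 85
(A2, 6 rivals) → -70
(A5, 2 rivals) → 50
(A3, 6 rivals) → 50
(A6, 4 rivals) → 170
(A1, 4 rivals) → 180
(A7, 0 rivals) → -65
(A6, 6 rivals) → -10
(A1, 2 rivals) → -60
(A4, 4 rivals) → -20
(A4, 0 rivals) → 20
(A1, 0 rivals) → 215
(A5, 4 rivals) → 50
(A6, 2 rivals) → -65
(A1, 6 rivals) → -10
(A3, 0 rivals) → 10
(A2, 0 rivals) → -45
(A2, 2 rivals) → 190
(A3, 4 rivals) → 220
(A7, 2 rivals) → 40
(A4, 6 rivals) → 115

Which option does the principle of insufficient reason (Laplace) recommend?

A5

Row averages: A1=81.25, A2=5, A3=60, A4=85, A5=87.5, A6=20, A7=1.25
Highest average = 87.5 → A5.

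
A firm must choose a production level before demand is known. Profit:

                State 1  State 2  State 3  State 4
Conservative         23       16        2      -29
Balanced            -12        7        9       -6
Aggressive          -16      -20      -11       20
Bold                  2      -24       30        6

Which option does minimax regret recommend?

Balanced

Column bests: State 1=23, State 2=16, State 3=30, State 4=20.
Conservative regrets: 0, 0, 28, 49 → max 49
Balanced regrets: 35, 9, 21, 26 → max 35
Aggressive regrets: 39, 36, 41, 0 → max 41
Bold regrets: 21, 40, 0, 14 → max 40
Smallest max regret = 35 → Balanced.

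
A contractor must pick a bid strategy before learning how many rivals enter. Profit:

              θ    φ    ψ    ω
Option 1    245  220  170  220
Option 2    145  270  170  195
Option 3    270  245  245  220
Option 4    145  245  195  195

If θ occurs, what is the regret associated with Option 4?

125

Best payoff under θ is 270.
Regret = 270 − 145 = 125.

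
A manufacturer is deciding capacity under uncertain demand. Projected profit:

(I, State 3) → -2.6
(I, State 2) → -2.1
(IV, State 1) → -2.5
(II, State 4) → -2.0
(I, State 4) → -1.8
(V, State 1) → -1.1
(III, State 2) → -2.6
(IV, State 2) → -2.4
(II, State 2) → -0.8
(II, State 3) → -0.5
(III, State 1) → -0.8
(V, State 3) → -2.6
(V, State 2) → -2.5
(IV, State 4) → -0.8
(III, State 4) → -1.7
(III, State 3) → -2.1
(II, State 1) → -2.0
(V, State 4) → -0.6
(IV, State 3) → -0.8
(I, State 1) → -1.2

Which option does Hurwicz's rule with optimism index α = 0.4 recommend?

I: 0.4·(-1.2) + 0.6·(-2.6) = -2.04
II: 0.4·(-0.5) + 0.6·(-2.0) = -1.4
III: 0.4·(-0.8) + 0.6·(-2.6) = -1.88
IV: 0.4·(-0.8) + 0.6·(-2.5) = -1.82
V: 0.4·(-0.6) + 0.6·(-2.6) = -1.8
Highest Hurwicz score = -1.4 → II.

II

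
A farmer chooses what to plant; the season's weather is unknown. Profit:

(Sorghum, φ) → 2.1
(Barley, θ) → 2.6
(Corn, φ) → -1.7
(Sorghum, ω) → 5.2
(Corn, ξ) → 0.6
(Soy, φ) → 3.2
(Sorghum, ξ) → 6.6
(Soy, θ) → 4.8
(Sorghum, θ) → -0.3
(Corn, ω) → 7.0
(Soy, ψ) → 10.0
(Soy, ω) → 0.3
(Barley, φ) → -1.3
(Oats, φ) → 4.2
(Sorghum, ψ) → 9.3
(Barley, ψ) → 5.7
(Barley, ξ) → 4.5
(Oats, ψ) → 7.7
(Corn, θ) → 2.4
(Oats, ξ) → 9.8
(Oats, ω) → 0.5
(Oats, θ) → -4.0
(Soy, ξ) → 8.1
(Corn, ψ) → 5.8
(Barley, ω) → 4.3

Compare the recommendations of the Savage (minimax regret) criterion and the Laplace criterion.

Column bests: θ=4.8, φ=4.2, ψ=10.0, ω=7.0, ξ=9.8.
Barley regrets: 2.2, 5.5, 4.3, 2.7, 5.3 → max 5.5
Sorghum regrets: 5.1, 2.1, 0.7, 1.8, 3.2 → max 5.1
Corn regrets: 2.4, 5.9, 4.2, 0.0, 9.2 → max 9.2
Soy regrets: 0.0, 1.0, 0.0, 6.7, 1.7 → max 6.7
Oats regrets: 8.8, 0.0, 2.3, 6.5, 0.0 → max 8.8
Smallest max regret = 5.1 → Sorghum.
Row averages: Barley=3.16, Sorghum=4.58, Corn=2.82, Soy=5.28, Oats=3.64
Highest average = 5.28 → Soy.

minimax regret → Sorghum; laplace → Soy (disagree)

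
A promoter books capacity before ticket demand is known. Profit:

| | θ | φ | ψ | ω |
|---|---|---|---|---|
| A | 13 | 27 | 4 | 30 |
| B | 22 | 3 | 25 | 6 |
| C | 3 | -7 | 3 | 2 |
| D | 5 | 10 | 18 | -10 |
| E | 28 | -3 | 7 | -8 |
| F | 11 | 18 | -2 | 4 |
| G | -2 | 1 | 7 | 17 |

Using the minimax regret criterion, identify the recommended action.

Column bests: θ=28, φ=27, ψ=25, ω=30.
A regrets: 15, 0, 21, 0 → max 21
B regrets: 6, 24, 0, 24 → max 24
C regrets: 25, 34, 22, 28 → max 34
D regrets: 23, 17, 7, 40 → max 40
E regrets: 0, 30, 18, 38 → max 38
F regrets: 17, 9, 27, 26 → max 27
G regrets: 30, 26, 18, 13 → max 30
Smallest max regret = 21 → A.

A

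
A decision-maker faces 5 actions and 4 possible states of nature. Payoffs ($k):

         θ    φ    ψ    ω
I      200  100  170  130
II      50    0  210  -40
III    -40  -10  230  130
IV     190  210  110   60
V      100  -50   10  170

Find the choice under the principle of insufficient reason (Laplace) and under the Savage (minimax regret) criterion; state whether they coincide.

laplace → I; minimax regret → I (agree)

Row averages: I=150, II=55, III=77.5, IV=142.5, V=57.5
Highest average = 150 → I.
Column bests: θ=200, φ=210, ψ=230, ω=170.
I regrets: 0, 110, 60, 40 → max 110
II regrets: 150, 210, 20, 210 → max 210
III regrets: 240, 220, 0, 40 → max 240
IV regrets: 10, 0, 120, 110 → max 120
V regrets: 100, 260, 220, 0 → max 260
Smallest max regret = 110 → I.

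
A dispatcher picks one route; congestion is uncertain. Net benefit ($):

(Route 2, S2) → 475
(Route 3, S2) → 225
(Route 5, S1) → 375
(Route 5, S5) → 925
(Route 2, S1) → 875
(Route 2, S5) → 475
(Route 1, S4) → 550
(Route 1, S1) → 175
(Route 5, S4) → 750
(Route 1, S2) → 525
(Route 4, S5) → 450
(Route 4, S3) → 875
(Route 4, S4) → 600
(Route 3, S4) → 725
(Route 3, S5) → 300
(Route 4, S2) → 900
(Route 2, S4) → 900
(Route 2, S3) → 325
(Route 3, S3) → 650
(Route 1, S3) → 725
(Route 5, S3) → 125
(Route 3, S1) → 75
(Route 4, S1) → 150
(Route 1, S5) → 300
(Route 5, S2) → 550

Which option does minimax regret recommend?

Route 2

Column bests: S1=875, S2=900, S3=875, S4=900, S5=925.
Route 1 regrets: 700, 375, 150, 350, 625 → max 700
Route 2 regrets: 0, 425, 550, 0, 450 → max 550
Route 3 regrets: 800, 675, 225, 175, 625 → max 800
Route 4 regrets: 725, 0, 0, 300, 475 → max 725
Route 5 regrets: 500, 350, 750, 150, 0 → max 750
Smallest max regret = 550 → Route 2.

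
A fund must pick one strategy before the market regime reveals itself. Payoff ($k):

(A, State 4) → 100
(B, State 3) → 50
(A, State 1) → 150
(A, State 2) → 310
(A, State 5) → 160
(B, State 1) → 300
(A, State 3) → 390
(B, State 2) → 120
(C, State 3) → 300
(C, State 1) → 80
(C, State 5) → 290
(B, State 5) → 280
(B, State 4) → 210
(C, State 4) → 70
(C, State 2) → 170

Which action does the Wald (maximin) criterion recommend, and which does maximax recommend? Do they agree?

Row minima: A=100, B=50, C=70
Best worst-case = 100 → A.
Row maxima: A=390, B=300, C=300
Best best-case = 390 → A.

maximin → A; maximax → A (agree)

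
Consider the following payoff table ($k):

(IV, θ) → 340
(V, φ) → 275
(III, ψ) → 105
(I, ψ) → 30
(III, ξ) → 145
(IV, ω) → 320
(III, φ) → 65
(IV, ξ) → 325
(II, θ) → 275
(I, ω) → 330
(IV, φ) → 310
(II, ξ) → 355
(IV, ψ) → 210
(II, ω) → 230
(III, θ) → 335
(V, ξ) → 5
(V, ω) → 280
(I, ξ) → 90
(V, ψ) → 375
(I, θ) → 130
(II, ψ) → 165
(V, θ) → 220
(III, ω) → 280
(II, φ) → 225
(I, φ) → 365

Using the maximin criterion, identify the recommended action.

IV

Row minima: I=30, II=165, III=65, IV=210, V=5
Best worst-case = 210 → IV.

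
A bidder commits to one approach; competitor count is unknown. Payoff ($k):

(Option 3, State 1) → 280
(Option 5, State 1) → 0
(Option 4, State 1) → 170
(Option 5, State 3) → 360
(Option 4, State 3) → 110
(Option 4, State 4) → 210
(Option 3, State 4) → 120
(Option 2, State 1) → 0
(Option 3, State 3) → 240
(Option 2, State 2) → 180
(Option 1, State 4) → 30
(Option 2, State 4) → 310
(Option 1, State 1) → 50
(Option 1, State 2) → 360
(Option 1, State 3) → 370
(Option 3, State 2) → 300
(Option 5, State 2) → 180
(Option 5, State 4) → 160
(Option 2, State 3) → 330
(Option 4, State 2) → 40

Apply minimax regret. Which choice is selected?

Column bests: State 1=280, State 2=360, State 3=370, State 4=310.
Option 1 regrets: 230, 0, 0, 280 → max 280
Option 2 regrets: 280, 180, 40, 0 → max 280
Option 3 regrets: 0, 60, 130, 190 → max 190
Option 4 regrets: 110, 320, 260, 100 → max 320
Option 5 regrets: 280, 180, 10, 150 → max 280
Smallest max regret = 190 → Option 3.

Option 3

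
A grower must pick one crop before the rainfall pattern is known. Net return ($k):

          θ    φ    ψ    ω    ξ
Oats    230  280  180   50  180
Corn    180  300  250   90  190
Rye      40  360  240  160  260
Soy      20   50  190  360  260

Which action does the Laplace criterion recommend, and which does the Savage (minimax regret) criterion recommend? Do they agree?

Row averages: Oats=184, Corn=202, Rye=212, Soy=176
Highest average = 212 → Rye.
Column bests: θ=230, φ=360, ψ=250, ω=360, ξ=260.
Oats regrets: 0, 80, 70, 310, 80 → max 310
Corn regrets: 50, 60, 0, 270, 70 → max 270
Rye regrets: 190, 0, 10, 200, 0 → max 200
Soy regrets: 210, 310, 60, 0, 0 → max 310
Smallest max regret = 200 → Rye.

laplace → Rye; minimax regret → Rye (agree)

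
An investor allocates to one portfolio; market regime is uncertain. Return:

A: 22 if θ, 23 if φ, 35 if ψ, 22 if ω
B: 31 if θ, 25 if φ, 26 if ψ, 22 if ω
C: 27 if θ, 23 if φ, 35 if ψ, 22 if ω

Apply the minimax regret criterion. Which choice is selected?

C

Column bests: θ=31, φ=25, ψ=35, ω=22.
A regrets: 9, 2, 0, 0 → max 9
B regrets: 0, 0, 9, 0 → max 9
C regrets: 4, 2, 0, 0 → max 4
Smallest max regret = 4 → C.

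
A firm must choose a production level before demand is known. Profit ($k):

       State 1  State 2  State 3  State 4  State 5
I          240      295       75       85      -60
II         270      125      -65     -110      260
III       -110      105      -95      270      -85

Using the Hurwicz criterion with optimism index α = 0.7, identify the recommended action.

I

I: 0.7·295 + 0.3·(-60) = 188.5
II: 0.7·270 + 0.3·(-110) = 156
III: 0.7·270 + 0.3·(-110) = 156
Highest Hurwicz score = 188.5 → I.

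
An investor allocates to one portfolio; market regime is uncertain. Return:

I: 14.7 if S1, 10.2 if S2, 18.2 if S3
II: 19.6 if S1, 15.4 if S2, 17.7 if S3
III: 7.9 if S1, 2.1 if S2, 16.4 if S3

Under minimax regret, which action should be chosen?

II

Column bests: S1=19.6, S2=15.4, S3=18.2.
I regrets: 4.9, 5.2, 0.0 → max 5.2
II regrets: 0.0, 0.0, 0.5 → max 0.5
III regrets: 11.7, 13.3, 1.8 → max 13.3
Smallest max regret = 0.5 → II.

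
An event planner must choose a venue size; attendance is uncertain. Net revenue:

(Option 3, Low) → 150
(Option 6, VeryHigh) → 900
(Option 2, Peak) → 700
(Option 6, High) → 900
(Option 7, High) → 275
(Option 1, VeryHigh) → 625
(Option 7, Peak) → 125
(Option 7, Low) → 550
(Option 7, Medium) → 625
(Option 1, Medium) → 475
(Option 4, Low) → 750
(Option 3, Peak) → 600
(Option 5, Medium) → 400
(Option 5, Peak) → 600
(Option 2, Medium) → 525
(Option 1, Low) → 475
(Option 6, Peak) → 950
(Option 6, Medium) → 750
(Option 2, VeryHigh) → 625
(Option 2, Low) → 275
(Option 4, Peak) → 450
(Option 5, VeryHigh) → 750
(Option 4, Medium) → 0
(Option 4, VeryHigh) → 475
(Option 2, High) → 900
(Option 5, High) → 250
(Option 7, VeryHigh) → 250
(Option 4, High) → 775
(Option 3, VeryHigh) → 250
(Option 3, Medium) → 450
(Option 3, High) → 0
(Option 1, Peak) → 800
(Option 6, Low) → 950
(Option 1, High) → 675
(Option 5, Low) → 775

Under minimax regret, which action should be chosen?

Option 6

Column bests: Low=950, Medium=750, High=900, VeryHigh=900, Peak=950.
Option 1 regrets: 475, 275, 225, 275, 150 → max 475
Option 2 regrets: 675, 225, 0, 275, 250 → max 675
Option 3 regrets: 800, 300, 900, 650, 350 → max 900
Option 4 regrets: 200, 750, 125, 425, 500 → max 750
Option 5 regrets: 175, 350, 650, 150, 350 → max 650
Option 6 regrets: 0, 0, 0, 0, 0 → max 0
Option 7 regrets: 400, 125, 625, 650, 825 → max 825
Smallest max regret = 0 → Option 6.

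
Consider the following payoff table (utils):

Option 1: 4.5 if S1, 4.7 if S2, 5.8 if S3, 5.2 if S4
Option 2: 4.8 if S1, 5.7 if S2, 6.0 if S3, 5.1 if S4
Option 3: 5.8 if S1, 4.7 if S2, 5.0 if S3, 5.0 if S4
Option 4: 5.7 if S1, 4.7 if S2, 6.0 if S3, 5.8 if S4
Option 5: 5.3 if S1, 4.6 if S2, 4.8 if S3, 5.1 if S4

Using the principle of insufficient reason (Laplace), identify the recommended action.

Row averages: Option 1=5.05, Option 2=5.4, Option 3=5.125, Option 4=5.55, Option 5=4.95
Highest average = 5.55 → Option 4.

Option 4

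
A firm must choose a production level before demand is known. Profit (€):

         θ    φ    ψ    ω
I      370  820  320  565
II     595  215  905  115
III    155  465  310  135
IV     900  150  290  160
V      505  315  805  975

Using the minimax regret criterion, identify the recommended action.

Column bests: θ=900, φ=820, ψ=905, ω=975.
I regrets: 530, 0, 585, 410 → max 585
II regrets: 305, 605, 0, 860 → max 860
III regrets: 745, 355, 595, 840 → max 840
IV regrets: 0, 670, 615, 815 → max 815
V regrets: 395, 505, 100, 0 → max 505
Smallest max regret = 505 → V.

V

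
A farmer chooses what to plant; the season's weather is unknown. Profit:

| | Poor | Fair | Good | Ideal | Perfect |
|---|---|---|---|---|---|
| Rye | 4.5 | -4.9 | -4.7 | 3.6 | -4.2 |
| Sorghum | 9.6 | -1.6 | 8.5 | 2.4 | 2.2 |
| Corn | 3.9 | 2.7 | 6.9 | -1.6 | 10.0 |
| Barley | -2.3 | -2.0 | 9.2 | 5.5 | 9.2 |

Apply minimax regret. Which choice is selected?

Column bests: Poor=9.6, Fair=2.7, Good=9.2, Ideal=5.5, Perfect=10.0.
Rye regrets: 5.1, 7.6, 13.9, 1.9, 14.2 → max 14.2
Sorghum regrets: 0.0, 4.3, 0.7, 3.1, 7.8 → max 7.8
Corn regrets: 5.7, 0.0, 2.3, 7.1, 0.0 → max 7.1
Barley regrets: 11.9, 4.7, 0.0, 0.0, 0.8 → max 11.9
Smallest max regret = 7.1 → Corn.

Corn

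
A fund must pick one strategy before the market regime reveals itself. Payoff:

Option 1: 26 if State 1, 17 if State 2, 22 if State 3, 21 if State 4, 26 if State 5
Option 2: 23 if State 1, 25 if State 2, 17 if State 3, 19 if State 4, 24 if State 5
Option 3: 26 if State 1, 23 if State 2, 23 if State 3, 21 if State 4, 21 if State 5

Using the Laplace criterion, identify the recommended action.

Option 3

Row averages: Option 1=22.4, Option 2=21.6, Option 3=22.8
Highest average = 22.8 → Option 3.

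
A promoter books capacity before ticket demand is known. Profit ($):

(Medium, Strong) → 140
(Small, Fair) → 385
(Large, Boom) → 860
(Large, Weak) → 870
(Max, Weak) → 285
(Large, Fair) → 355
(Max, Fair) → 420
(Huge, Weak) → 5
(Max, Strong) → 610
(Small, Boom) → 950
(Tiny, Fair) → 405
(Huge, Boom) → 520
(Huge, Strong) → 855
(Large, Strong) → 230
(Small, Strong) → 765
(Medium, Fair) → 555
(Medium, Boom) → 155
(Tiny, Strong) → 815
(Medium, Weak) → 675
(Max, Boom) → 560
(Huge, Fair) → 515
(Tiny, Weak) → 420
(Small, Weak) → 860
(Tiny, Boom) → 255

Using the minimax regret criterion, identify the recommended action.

Column bests: Weak=870, Fair=555, Strong=855, Boom=950.
Tiny regrets: 450, 150, 40, 695 → max 695
Small regrets: 10, 170, 90, 0 → max 170
Medium regrets: 195, 0, 715, 795 → max 795
Large regrets: 0, 200, 625, 90 → max 625
Huge regrets: 865, 40, 0, 430 → max 865
Max regrets: 585, 135, 245, 390 → max 585
Smallest max regret = 170 → Small.

Small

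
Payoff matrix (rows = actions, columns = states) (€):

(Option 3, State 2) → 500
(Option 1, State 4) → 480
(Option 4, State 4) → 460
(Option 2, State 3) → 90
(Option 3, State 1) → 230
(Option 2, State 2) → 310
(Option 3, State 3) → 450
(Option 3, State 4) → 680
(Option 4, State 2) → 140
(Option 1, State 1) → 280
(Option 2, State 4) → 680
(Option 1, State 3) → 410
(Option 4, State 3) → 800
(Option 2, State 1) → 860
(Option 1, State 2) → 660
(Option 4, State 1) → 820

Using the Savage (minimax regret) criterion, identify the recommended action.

Option 4

Column bests: State 1=860, State 2=660, State 3=800, State 4=680.
Option 1 regrets: 580, 0, 390, 200 → max 580
Option 2 regrets: 0, 350, 710, 0 → max 710
Option 3 regrets: 630, 160, 350, 0 → max 630
Option 4 regrets: 40, 520, 0, 220 → max 520
Smallest max regret = 520 → Option 4.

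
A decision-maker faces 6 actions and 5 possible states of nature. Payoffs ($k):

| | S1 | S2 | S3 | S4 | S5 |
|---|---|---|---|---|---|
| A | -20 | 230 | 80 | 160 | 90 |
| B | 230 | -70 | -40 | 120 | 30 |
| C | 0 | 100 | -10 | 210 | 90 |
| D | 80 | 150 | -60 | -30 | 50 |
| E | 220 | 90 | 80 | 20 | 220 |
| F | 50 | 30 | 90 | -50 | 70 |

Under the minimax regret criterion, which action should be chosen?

E

Column bests: S1=230, S2=230, S3=90, S4=210, S5=220.
A regrets: 250, 0, 10, 50, 130 → max 250
B regrets: 0, 300, 130, 90, 190 → max 300
C regrets: 230, 130, 100, 0, 130 → max 230
D regrets: 150, 80, 150, 240, 170 → max 240
E regrets: 10, 140, 10, 190, 0 → max 190
F regrets: 180, 200, 0, 260, 150 → max 260
Smallest max regret = 190 → E.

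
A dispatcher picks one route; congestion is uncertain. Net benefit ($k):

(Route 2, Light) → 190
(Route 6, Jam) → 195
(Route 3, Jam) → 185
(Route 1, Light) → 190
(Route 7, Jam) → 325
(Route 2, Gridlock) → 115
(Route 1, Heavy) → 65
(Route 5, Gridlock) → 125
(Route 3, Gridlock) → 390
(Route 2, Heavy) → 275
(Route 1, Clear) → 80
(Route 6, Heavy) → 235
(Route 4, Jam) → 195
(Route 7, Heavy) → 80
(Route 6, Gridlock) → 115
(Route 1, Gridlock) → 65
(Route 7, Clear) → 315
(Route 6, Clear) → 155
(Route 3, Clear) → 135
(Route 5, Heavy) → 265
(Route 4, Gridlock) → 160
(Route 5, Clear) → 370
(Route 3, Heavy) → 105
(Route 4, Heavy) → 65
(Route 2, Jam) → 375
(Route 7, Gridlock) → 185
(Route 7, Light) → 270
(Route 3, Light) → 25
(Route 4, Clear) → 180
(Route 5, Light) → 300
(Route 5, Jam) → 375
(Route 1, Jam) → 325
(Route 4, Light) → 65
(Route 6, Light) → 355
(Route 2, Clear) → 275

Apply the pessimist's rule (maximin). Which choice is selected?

Row minima: Route 1=65, Route 2=115, Route 3=25, Route 4=65, Route 5=125, Route 6=115, Route 7=80
Best worst-case = 125 → Route 5.

Route 5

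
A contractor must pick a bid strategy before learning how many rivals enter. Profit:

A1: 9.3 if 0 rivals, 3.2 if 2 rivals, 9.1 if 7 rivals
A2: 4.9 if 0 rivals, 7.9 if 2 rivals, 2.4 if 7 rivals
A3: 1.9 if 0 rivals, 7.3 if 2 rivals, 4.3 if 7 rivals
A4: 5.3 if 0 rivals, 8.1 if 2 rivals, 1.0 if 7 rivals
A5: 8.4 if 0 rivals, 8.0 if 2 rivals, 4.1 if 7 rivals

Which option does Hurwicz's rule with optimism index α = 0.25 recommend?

A1: 0.25·9.3 + 0.75·3.2 = 4.725
A2: 0.25·7.9 + 0.75·2.4 = 3.775
A3: 0.25·7.3 + 0.75·1.9 = 3.25
A4: 0.25·8.1 + 0.75·1.0 = 2.775
A5: 0.25·8.4 + 0.75·4.1 = 5.175
Highest Hurwicz score = 5.175 → A5.

A5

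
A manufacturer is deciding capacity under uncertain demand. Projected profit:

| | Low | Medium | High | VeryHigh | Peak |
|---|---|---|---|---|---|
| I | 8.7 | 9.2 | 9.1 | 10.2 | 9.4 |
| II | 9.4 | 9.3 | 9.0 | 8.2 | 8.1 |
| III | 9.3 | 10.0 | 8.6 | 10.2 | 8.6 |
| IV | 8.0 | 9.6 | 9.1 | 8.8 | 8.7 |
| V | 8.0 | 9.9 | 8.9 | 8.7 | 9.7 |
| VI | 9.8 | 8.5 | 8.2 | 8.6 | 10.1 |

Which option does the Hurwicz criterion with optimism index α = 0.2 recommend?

I

I: 0.2·10.2 + 0.8·8.7 = 9
II: 0.2·9.4 + 0.8·8.1 = 8.36
III: 0.2·10.2 + 0.8·8.6 = 8.92
IV: 0.2·9.6 + 0.8·8.0 = 8.32
V: 0.2·9.9 + 0.8·8.0 = 8.38
VI: 0.2·10.1 + 0.8·8.2 = 8.58
Highest Hurwicz score = 9 → I.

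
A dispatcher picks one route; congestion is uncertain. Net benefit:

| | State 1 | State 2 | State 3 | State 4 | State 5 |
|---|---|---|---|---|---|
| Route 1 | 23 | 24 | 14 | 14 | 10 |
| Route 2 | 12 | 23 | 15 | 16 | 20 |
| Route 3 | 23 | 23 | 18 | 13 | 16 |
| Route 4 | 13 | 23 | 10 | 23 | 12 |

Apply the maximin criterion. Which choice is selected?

Row minima: Route 1=10, Route 2=12, Route 3=13, Route 4=10
Best worst-case = 13 → Route 3.

Route 3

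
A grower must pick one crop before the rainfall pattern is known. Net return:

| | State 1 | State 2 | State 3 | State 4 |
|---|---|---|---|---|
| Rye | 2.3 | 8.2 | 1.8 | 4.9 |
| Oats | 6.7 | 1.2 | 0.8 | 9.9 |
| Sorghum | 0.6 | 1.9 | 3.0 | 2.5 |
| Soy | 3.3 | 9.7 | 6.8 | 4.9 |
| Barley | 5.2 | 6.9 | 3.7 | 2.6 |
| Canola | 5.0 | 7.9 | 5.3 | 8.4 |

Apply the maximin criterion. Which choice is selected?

Row minima: Rye=1.8, Oats=0.8, Sorghum=0.6, Soy=3.3, Barley=2.6, Canola=5.0
Best worst-case = 5.0 → Canola.

Canola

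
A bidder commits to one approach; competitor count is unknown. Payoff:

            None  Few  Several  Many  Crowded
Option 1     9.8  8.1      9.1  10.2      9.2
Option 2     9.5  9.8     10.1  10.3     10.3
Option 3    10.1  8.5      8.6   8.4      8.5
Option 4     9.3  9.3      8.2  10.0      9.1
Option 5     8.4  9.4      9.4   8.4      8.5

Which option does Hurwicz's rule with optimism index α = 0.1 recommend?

Option 2

Option 1: 0.1·10.2 + 0.9·8.1 = 8.31
Option 2: 0.1·10.3 + 0.9·9.5 = 9.58
Option 3: 0.1·10.1 + 0.9·8.4 = 8.57
Option 4: 0.1·10.0 + 0.9·8.2 = 8.38
Option 5: 0.1·9.4 + 0.9·8.4 = 8.5
Highest Hurwicz score = 9.58 → Option 2.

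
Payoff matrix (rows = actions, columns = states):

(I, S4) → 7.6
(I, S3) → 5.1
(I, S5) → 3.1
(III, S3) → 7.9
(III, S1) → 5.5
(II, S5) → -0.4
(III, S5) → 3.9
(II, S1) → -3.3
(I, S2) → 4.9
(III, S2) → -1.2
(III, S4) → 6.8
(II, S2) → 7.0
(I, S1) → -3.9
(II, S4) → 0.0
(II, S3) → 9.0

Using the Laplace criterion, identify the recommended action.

Row averages: I=3.36, II=2.46, III=4.58
Highest average = 4.58 → III.

III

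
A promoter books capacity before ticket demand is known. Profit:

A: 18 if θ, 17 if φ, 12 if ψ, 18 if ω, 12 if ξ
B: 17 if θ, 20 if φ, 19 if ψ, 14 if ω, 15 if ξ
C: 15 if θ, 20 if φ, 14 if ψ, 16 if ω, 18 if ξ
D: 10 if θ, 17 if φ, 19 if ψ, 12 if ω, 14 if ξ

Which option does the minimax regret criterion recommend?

Column bests: θ=18, φ=20, ψ=19, ω=18, ξ=18.
A regrets: 0, 3, 7, 0, 6 → max 7
B regrets: 1, 0, 0, 4, 3 → max 4
C regrets: 3, 0, 5, 2, 0 → max 5
D regrets: 8, 3, 0, 6, 4 → max 8
Smallest max regret = 4 → B.

B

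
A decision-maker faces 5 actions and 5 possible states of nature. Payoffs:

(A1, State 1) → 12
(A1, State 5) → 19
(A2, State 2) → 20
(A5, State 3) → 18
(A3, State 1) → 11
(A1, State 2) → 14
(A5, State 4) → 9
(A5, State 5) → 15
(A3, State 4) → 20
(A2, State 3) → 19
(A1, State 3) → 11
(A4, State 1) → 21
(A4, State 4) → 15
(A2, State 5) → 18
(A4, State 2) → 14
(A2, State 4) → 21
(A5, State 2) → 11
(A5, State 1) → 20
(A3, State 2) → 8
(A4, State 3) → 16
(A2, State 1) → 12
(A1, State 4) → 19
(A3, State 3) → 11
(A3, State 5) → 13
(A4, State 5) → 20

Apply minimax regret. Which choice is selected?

A4

Column bests: State 1=21, State 2=20, State 3=19, State 4=21, State 5=20.
A1 regrets: 9, 6, 8, 2, 1 → max 9
A2 regrets: 9, 0, 0, 0, 2 → max 9
A3 regrets: 10, 12, 8, 1, 7 → max 12
A4 regrets: 0, 6, 3, 6, 0 → max 6
A5 regrets: 1, 9, 1, 12, 5 → max 12
Smallest max regret = 6 → A4.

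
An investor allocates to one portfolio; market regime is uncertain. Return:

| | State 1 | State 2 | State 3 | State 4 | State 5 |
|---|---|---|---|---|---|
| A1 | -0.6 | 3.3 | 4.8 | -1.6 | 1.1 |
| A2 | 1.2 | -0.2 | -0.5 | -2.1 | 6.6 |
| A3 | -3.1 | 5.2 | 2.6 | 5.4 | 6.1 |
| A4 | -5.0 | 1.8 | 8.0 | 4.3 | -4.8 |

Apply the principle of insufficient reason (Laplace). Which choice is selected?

Row averages: A1=1.4, A2=1, A3=3.24, A4=0.86
Highest average = 3.24 → A3.

A3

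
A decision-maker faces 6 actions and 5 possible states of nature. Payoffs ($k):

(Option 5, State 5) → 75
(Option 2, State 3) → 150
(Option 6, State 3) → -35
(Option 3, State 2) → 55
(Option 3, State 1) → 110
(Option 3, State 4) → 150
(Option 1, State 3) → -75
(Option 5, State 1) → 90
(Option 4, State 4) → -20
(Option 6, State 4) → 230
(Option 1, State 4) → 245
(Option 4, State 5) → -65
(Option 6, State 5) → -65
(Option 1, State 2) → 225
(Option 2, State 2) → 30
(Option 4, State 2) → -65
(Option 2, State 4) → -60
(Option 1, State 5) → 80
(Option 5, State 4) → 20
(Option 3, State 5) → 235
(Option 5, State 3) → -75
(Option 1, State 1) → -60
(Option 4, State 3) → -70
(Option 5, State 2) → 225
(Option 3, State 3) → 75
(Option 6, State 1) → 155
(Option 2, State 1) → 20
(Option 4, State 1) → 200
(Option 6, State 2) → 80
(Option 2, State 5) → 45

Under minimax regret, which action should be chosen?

Column bests: State 1=200, State 2=225, State 3=150, State 4=245, State 5=235.
Option 1 regrets: 260, 0, 225, 0, 155 → max 260
Option 2 regrets: 180, 195, 0, 305, 190 → max 305
Option 3 regrets: 90, 170, 75, 95, 0 → max 170
Option 4 regrets: 0, 290, 220, 265, 300 → max 300
Option 5 regrets: 110, 0, 225, 225, 160 → max 225
Option 6 regrets: 45, 145, 185, 15, 300 → max 300
Smallest max regret = 170 → Option 3.

Option 3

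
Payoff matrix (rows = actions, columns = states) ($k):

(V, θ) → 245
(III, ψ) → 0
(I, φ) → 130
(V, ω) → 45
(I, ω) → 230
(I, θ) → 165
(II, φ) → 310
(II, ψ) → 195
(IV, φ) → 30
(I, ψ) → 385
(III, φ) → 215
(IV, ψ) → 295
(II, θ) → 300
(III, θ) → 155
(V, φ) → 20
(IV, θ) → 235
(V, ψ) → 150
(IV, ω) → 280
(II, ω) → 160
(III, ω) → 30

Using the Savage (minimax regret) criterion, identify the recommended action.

Column bests: θ=300, φ=310, ψ=385, ω=280.
I regrets: 135, 180, 0, 50 → max 180
II regrets: 0, 0, 190, 120 → max 190
III regrets: 145, 95, 385, 250 → max 385
IV regrets: 65, 280, 90, 0 → max 280
V regrets: 55, 290, 235, 235 → max 290
Smallest max regret = 180 → I.

I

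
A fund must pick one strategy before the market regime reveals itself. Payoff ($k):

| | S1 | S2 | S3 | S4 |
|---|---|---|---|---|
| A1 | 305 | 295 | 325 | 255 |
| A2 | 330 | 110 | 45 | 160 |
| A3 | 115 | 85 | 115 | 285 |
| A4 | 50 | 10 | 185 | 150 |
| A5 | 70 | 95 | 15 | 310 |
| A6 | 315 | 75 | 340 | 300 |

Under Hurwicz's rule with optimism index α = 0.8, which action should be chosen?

A1

A1: 0.8·325 + 0.2·255 = 311
A2: 0.8·330 + 0.2·45 = 273
A3: 0.8·285 + 0.2·85 = 245
A4: 0.8·185 + 0.2·10 = 150
A5: 0.8·310 + 0.2·15 = 251
A6: 0.8·340 + 0.2·75 = 287
Highest Hurwicz score = 311 → A1.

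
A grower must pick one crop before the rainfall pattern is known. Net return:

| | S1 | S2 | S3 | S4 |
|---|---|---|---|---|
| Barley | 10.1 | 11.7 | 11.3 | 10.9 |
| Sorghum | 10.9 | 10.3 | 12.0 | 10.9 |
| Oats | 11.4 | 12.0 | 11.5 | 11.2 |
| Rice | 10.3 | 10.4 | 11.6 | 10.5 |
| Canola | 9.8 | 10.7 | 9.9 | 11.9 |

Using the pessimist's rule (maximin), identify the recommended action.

Oats

Row minima: Barley=10.1, Sorghum=10.3, Oats=11.2, Rice=10.3, Canola=9.8
Best worst-case = 11.2 → Oats.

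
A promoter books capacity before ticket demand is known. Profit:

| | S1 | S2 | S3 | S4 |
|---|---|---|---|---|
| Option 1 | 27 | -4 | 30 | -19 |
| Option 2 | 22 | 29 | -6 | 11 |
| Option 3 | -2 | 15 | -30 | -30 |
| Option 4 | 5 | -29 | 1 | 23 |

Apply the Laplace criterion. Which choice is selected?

Option 2

Row averages: Option 1=8.5, Option 2=14, Option 3=-11.75, Option 4=0
Highest average = 14 → Option 2.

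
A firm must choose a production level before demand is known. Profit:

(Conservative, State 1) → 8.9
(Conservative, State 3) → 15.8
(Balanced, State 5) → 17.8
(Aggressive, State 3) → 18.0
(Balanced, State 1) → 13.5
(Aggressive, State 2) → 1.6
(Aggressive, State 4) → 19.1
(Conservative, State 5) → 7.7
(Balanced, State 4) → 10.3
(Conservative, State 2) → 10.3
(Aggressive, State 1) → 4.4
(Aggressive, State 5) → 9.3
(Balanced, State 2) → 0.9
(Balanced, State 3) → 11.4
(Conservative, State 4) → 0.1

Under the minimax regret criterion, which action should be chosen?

Aggressive

Column bests: State 1=13.5, State 2=10.3, State 3=18.0, State 4=19.1, State 5=17.8.
Conservative regrets: 4.6, 0.0, 2.2, 19.0, 10.1 → max 19.0
Balanced regrets: 0.0, 9.4, 6.6, 8.8, 0.0 → max 9.4
Aggressive regrets: 9.1, 8.7, 0.0, 0.0, 8.5 → max 9.1
Smallest max regret = 9.1 → Aggressive.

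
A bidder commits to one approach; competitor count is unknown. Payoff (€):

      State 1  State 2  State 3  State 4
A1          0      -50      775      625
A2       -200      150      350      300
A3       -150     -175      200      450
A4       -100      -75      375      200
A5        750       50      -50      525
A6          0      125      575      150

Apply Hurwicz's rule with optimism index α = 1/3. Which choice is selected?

A1: 1/3·775 + 2/3·(-50) = 225
A2: 1/3·350 + 2/3·(-200) = -50/3
A3: 1/3·450 + 2/3·(-175) = 100/3
A4: 1/3·375 + 2/3·(-100) = 175/3
A5: 1/3·750 + 2/3·(-50) = 650/3
A6: 1/3·575 + 2/3·0 = 575/3
Highest Hurwicz score = 225 → A1.

A1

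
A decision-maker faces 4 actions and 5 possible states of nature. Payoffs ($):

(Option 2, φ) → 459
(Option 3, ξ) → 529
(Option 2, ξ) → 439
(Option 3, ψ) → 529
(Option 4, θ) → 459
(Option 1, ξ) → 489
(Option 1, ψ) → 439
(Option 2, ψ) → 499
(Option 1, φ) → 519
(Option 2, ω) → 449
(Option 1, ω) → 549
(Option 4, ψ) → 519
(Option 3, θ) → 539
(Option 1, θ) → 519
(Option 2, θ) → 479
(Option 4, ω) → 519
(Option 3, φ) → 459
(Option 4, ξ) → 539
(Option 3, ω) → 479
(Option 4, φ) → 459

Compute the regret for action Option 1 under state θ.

Best payoff under θ is 539.
Regret = 539 − 519 = 20.

20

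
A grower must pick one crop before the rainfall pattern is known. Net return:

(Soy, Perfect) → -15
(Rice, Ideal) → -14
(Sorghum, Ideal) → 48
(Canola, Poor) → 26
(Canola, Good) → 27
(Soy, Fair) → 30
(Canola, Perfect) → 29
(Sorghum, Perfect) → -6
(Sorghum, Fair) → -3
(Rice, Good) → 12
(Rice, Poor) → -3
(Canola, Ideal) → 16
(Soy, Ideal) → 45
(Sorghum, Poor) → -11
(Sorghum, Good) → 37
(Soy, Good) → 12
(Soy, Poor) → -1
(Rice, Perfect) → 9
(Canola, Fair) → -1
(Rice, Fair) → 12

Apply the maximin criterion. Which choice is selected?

Canola

Row minima: Rice=-14, Sorghum=-11, Canola=-1, Soy=-15
Best worst-case = -1 → Canola.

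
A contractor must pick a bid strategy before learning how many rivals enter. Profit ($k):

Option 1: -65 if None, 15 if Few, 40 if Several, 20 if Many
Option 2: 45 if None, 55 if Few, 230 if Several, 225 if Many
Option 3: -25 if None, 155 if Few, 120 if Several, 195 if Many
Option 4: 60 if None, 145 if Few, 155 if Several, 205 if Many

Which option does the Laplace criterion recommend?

Option 4

Row averages: Option 1=2.5, Option 2=138.75, Option 3=111.25, Option 4=141.25
Highest average = 141.25 → Option 4.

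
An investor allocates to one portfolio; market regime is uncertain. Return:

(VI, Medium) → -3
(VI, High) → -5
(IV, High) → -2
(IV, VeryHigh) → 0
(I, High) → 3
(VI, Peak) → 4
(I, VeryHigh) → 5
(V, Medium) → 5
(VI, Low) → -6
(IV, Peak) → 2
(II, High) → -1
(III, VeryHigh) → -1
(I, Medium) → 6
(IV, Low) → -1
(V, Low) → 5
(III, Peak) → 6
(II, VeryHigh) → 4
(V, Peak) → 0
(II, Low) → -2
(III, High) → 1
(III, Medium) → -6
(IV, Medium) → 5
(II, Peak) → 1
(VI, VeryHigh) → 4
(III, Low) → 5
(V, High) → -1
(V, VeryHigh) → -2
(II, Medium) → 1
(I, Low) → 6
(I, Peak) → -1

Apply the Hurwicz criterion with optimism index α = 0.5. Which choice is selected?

I: 0.5·6 + 0.5·(-1) = 2.5
II: 0.5·4 + 0.5·(-2) = 1
III: 0.5·6 + 0.5·(-6) = 0
IV: 0.5·5 + 0.5·(-2) = 1.5
V: 0.5·5 + 0.5·(-2) = 1.5
VI: 0.5·4 + 0.5·(-6) = -1
Highest Hurwicz score = 2.5 → I.

I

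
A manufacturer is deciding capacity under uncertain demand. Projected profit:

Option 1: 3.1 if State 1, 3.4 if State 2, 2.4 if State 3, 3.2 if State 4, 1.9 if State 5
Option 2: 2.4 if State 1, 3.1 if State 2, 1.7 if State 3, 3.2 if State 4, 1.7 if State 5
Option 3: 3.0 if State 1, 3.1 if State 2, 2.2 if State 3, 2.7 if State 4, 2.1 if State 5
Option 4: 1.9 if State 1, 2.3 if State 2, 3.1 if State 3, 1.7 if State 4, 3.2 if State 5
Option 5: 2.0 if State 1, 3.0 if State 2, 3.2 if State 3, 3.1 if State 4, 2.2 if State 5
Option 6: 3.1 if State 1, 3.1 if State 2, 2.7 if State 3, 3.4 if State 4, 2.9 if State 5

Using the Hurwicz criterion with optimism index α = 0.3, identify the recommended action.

Option 6

Option 1: 0.3·3.4 + 0.7·1.9 = 2.35
Option 2: 0.3·3.2 + 0.7·1.7 = 2.15
Option 3: 0.3·3.1 + 0.7·2.1 = 2.4
Option 4: 0.3·3.2 + 0.7·1.7 = 2.15
Option 5: 0.3·3.2 + 0.7·2.0 = 2.36
Option 6: 0.3·3.4 + 0.7·2.7 = 2.91
Highest Hurwicz score = 2.91 → Option 6.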